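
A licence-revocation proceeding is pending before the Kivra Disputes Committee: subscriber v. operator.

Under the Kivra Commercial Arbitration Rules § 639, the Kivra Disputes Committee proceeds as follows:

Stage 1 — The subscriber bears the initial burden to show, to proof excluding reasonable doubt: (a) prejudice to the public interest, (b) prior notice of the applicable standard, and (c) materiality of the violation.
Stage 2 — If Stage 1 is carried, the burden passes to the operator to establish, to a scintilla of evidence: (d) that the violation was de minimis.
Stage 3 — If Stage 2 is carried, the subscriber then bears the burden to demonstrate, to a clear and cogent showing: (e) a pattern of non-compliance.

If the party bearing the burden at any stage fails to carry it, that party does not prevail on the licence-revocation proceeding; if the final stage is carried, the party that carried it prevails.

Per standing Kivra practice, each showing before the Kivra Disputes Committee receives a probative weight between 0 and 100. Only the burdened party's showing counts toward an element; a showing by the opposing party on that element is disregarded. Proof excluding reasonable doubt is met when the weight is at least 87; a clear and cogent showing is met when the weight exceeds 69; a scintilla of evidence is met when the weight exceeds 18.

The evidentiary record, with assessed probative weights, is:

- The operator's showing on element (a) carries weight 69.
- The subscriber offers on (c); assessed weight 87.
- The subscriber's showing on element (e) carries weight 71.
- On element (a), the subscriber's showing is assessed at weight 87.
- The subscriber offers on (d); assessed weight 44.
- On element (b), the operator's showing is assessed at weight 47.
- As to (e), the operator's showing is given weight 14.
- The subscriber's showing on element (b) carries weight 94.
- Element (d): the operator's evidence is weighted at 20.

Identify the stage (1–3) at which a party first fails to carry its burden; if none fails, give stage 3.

Stage 1 — burden on subscriber; standard: proof excluding reasonable doubt (weight is at least 87).
    (a): 87 (operator's 69 disregarded) ≥ 87 [met]
    (b): 94 (operator's 47 disregarded) ≥ 87 [met]
    (c): 87 ≥ 87 [met]
  The subscriber carries Stage 1; the operator now bears the burden.
Stage 2 — burden on operator; standard: a scintilla of evidence (weight exceeds 18).
    (d): 20 (subscriber's 44 disregarded) > 18 [met]
  Stage 2 carried; the burden shifts to the subscriber.
Stage 3 — burden on subscriber; standard: a clear and cogent showing (weight exceeds 69).
    (e): 71 (operator's 14 disregarded) > 69 [met]
  Stage 3 carried; the final stage is satisfied.
Every stage carried; the subscriber prevails.

stage 3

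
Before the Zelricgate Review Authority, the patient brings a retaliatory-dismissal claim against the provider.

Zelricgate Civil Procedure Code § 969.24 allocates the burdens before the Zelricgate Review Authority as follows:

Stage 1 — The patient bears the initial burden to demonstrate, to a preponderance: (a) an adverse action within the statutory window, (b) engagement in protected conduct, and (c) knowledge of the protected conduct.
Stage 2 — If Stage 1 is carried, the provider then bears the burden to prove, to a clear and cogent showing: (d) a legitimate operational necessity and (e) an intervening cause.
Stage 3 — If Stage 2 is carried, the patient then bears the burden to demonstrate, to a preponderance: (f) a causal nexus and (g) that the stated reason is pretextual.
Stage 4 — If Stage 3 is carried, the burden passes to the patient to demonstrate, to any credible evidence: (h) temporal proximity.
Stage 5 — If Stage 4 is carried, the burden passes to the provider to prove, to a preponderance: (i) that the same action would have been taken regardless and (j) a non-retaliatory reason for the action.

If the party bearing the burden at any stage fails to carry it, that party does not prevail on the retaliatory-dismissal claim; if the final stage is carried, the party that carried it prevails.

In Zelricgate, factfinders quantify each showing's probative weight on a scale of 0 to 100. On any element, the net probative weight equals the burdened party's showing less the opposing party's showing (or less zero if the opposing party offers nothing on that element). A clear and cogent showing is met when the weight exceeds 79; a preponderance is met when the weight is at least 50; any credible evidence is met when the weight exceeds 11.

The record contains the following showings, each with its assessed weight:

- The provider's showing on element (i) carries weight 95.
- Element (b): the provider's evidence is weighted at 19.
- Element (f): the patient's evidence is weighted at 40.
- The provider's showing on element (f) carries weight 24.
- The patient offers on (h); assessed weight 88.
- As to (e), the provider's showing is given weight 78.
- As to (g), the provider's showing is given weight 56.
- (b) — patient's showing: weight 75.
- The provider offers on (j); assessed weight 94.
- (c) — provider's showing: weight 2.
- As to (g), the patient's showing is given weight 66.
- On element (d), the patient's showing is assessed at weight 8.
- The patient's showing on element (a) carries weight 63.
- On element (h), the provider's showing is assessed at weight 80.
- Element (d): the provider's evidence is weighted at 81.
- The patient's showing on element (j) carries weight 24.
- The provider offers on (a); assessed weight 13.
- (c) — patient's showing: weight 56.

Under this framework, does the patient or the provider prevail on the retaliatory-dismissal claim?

Stage 1 (patient, a preponderance, weight is at least 50): (a) net 63−13=50 ≥ 50 — meets; (b) net 75−19=56 ≥ 50 — meets; (c) net 56−2=54 ≥ 50 — meets.
  Stage 1 carried; the burden shifts to the provider.
Stage 2 (provider, a clear and cogent showing, weight exceeds 79): (d) net 81−8=73 ≤ 79 — fails; (e) 78 ≤ 79 — fails.
  Not every element is met, so the provider fails to carry Stage 2.
The analysis ends at Stage 2; the patient prevails.

patient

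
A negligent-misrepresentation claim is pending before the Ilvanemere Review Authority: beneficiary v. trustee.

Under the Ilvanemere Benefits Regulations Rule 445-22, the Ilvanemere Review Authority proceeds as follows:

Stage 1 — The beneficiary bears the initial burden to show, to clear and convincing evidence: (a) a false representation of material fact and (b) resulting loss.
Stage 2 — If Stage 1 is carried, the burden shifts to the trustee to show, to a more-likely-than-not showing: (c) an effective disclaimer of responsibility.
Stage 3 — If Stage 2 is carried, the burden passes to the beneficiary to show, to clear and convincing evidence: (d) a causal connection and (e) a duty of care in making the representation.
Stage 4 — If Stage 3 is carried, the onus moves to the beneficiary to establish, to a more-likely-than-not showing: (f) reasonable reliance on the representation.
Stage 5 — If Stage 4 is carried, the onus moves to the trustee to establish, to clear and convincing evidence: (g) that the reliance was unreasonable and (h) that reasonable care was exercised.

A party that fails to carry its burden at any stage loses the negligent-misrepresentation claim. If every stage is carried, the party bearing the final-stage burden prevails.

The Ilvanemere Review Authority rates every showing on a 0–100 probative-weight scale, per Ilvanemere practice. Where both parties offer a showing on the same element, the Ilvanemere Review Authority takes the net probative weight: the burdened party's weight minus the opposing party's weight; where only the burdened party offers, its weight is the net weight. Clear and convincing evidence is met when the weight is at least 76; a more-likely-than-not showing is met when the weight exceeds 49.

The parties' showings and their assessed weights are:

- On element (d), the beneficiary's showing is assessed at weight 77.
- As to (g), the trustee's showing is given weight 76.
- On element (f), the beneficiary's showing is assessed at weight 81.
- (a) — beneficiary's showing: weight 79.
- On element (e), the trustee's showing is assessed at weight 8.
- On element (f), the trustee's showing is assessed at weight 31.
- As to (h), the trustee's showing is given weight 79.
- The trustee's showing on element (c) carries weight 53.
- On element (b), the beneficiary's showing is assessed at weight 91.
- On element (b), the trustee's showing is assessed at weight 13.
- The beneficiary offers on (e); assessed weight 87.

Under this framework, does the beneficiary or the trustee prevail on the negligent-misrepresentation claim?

trustee

Stage 1 — burden on beneficiary; standard: clear and convincing evidence (weight is at least 76).
    (a): 79 ≥ 76 [met]
    (b): 91 − 13 = 78 ≥ 76 [met]
  Stage 1 is satisfied; the onus moves to the trustee.
Stage 2 — burden on trustee; standard: a more-likely-than-not showing (weight exceeds 49).
    (c): 53 > 49 [met]
  Stage 2 carried; the burden shifts to the beneficiary.
Stage 3 — burden on beneficiary; standard: clear and convincing evidence (weight is at least 76).
    (d): 77 ≥ 76 [met]
    (e): 87 − 8 = 79 ≥ 76 [met]
  Stage 3 carried; the burden remains with the beneficiary.
Stage 4 — burden on beneficiary; standard: a more-likely-than-not showing (weight exceeds 49).
    (f): 81 − 31 = 50 > 49 [met]
  All elements met. The burden passes to the trustee.
Stage 5 — burden on trustee; standard: clear and convincing evidence (weight is at least 76).
    (g): 76 ≥ 76 [met]
    (h): 79 ≥ 76 [met]
  Stage 5 carried; the final stage is satisfied.
All stages carried — the trustee prevails.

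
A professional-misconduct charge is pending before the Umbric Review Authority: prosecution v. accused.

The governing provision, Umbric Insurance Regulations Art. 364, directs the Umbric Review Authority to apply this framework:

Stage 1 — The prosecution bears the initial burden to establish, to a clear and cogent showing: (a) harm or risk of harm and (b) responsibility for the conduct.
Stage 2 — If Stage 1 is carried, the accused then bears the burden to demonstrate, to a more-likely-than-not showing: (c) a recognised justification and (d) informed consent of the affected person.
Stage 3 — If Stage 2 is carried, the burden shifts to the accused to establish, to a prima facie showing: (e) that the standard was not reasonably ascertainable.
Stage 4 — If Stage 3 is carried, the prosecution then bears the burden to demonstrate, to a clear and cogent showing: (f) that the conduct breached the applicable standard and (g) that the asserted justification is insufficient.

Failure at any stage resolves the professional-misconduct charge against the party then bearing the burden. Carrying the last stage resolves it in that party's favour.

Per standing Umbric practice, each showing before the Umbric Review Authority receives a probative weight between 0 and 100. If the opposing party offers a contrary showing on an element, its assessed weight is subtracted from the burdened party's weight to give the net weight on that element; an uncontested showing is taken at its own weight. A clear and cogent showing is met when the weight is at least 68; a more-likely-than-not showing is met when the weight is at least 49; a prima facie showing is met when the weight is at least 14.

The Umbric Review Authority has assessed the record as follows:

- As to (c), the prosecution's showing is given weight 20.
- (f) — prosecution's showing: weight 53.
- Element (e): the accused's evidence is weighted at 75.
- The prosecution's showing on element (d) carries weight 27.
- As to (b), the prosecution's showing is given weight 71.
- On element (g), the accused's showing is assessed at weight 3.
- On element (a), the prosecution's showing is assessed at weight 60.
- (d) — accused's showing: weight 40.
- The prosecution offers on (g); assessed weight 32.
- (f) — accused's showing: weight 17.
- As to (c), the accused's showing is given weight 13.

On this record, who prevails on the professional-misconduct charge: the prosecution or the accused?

accused

Stage 1 — burden on prosecution; standard: a clear and cogent showing (weight is at least 68).
    (a): 60 < 68 [not met]
    (b): 71 ≥ 68 [met]
  The prosecution does not carry Stage 1.
The analysis ends at Stage 1; the accused prevails.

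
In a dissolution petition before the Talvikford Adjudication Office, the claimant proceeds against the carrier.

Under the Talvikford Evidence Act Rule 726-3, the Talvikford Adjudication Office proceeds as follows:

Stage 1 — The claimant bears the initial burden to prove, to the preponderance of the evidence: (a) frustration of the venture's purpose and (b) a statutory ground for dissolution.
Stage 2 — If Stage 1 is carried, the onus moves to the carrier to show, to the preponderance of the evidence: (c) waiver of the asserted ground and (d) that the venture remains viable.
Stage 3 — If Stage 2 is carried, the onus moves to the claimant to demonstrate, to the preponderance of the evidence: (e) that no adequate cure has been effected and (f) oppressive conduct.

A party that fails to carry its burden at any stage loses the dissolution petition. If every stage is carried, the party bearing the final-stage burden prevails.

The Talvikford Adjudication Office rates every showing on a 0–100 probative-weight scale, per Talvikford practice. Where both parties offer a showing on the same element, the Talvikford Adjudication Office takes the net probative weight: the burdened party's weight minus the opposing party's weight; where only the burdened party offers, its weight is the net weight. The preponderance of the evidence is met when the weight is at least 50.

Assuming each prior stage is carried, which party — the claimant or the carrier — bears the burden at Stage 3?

Stage 3's rule assigns the burden to the claimant (to the preponderance of the evidence).

claimant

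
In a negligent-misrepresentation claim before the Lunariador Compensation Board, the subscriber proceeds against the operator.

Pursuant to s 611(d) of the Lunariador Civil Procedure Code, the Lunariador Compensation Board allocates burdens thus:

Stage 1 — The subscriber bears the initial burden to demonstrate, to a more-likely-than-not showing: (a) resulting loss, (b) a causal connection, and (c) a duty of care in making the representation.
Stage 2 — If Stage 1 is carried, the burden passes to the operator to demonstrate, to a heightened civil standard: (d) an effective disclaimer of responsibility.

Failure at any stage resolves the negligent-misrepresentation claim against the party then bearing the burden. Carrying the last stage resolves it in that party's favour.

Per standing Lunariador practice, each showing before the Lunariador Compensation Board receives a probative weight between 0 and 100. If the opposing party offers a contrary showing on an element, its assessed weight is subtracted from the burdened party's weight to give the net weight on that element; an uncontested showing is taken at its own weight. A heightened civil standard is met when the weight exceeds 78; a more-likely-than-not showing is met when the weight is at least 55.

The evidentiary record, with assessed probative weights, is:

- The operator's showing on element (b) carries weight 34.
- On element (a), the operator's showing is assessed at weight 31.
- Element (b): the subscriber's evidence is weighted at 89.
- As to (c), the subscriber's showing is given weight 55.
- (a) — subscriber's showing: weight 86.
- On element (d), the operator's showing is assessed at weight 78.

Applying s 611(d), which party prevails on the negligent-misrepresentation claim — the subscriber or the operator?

Stage 1 — burden on subscriber; standard: a more-likely-than-not showing (weight is at least 55).
    (a): 86 − 31 = 55 ≥ 55 [met]
    (b): 89 − 34 = 55 ≥ 55 [met]
    (c): 55 ≥ 55 [met]
  All elements met. The burden passes to the operator.
Stage 2 — burden on operator; standard: a heightened civil standard (weight exceeds 78).
    (d): 78 ≤ 78 [not met]
  Stage 2 not carried; the operator fails its burden.
The analysis ends at Stage 2; the subscriber prevails.

subscriber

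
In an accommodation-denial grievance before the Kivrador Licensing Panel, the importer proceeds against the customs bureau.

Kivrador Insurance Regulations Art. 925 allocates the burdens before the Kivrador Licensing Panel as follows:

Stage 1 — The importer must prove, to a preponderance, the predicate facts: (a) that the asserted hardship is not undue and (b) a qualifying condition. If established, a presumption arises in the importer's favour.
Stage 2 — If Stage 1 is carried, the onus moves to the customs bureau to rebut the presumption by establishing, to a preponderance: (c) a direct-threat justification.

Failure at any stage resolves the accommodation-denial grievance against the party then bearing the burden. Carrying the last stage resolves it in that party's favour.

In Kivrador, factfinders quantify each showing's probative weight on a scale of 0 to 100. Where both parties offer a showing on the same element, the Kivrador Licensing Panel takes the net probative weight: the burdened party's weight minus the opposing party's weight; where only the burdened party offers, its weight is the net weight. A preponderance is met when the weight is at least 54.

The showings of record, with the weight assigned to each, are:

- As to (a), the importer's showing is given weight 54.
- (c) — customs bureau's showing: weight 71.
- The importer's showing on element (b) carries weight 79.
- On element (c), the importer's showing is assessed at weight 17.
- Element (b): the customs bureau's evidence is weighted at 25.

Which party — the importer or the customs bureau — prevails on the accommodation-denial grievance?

At Stage 1 the importer must meet a preponderance (weight is at least 54): on (a) the weight is 54, which does reach 54, so (a) meets the standard; on (b) the weight is 79 less the opposing 25 gives net 54, which does reach 54, so (b) meets the standard.
  Stage 1 is satisfied; the onus moves to the customs bureau.
At Stage 2 the customs bureau must meet a preponderance (weight is at least 54): on (c) the weight is 71 less the opposing 17 gives net 54, which does reach 54, so (c) meets the standard.
  All elements met at the final stage.
Every stage carried; the customs bureau prevails.

customs bureau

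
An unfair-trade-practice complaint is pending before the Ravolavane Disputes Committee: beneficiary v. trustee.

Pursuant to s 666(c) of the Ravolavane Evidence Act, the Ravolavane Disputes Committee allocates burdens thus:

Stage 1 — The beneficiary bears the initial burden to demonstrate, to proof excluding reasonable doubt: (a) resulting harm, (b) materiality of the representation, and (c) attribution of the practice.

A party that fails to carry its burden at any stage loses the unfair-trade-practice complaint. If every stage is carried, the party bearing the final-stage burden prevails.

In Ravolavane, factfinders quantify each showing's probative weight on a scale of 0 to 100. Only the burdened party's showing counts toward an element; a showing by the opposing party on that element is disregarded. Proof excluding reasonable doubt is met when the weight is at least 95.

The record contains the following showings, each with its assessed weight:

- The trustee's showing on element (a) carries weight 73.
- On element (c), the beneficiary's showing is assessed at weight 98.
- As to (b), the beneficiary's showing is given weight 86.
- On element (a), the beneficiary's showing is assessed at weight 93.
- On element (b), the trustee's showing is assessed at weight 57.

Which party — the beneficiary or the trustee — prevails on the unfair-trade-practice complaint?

trustee

Stage 1 — burden on beneficiary; standard: proof excluding reasonable doubt (weight is at least 95).
    (a): 93 (trustee's 73 disregarded) < 95 [not met]
    (b): 86 (trustee's 57 disregarded) < 95 [not met]
    (c): 98 ≥ 95 [met]
  The beneficiary does not carry Stage 1.
So the trustee prevails.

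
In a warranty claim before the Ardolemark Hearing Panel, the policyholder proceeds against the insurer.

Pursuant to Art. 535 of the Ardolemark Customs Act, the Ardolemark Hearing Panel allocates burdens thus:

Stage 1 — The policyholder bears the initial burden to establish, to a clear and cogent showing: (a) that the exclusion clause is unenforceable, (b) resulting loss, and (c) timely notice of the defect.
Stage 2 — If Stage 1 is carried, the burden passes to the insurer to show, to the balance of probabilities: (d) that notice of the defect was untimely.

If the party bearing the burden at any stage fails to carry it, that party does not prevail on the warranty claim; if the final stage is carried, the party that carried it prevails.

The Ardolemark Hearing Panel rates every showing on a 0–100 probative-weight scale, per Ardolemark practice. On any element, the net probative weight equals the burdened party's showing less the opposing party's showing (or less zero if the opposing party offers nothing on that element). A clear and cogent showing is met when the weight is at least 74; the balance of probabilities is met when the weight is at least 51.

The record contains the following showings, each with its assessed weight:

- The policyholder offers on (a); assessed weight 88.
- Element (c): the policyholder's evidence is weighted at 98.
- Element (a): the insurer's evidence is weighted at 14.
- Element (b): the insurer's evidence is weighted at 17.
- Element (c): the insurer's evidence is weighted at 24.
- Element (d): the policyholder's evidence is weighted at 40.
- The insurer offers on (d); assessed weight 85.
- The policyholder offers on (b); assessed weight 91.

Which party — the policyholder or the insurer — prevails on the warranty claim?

Stage 1 (policyholder, a clear and cogent showing, weight is at least 74): (a) net 88−14=74 ≥ 74 — meets; (b) net 91−17=74 ≥ 74 — meets; (c) net 98−24=74 ≥ 74 — meets.
  All elements met. The burden passes to the insurer.
Stage 2 (insurer, the balance of probabilities, weight is at least 51): (d) net 85−40=45 < 51 — fails.
  Not every element is met, so the insurer fails to carry Stage 2.
So the policyholder prevails.

policyholder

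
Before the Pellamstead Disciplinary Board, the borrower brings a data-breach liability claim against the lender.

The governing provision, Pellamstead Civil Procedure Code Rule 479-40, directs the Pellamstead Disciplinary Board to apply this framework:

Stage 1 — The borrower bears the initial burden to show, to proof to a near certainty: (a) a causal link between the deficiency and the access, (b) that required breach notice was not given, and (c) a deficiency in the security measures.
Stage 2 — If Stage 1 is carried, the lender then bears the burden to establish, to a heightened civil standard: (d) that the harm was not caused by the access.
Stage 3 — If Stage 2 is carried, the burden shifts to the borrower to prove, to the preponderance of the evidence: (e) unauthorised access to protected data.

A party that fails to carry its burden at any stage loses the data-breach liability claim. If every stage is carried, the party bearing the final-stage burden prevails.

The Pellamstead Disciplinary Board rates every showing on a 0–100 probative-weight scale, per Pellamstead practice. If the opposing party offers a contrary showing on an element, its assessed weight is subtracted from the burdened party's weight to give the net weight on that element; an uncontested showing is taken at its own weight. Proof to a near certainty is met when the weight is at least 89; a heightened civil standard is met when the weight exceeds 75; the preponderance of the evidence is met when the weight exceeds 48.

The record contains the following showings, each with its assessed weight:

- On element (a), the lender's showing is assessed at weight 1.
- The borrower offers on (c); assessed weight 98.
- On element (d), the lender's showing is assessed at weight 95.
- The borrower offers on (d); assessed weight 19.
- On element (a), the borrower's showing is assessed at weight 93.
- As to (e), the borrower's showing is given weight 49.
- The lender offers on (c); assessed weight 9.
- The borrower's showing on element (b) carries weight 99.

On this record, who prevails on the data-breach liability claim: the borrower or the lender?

Stage 1 (borrower, proof to a near certainty, weight is at least 89): (a) net 93−1=92 ≥ 89 — meets; (b) 99 ≥ 89 — meets; (c) net 98−9=89 ≥ 89 — meets.
  All elements met. The burden passes to the lender.
Stage 2 (lender, a heightened civil standard, weight exceeds 75): (d) net 95−19=76 > 75 — meets.
  All elements met. The burden passes to the borrower.
Stage 3 (borrower, the preponderance of the evidence, weight exceeds 48): (e) 49 > 48 — meets.
  All elements met at the final stage.
Every stage carried; the borrower prevails.

borrower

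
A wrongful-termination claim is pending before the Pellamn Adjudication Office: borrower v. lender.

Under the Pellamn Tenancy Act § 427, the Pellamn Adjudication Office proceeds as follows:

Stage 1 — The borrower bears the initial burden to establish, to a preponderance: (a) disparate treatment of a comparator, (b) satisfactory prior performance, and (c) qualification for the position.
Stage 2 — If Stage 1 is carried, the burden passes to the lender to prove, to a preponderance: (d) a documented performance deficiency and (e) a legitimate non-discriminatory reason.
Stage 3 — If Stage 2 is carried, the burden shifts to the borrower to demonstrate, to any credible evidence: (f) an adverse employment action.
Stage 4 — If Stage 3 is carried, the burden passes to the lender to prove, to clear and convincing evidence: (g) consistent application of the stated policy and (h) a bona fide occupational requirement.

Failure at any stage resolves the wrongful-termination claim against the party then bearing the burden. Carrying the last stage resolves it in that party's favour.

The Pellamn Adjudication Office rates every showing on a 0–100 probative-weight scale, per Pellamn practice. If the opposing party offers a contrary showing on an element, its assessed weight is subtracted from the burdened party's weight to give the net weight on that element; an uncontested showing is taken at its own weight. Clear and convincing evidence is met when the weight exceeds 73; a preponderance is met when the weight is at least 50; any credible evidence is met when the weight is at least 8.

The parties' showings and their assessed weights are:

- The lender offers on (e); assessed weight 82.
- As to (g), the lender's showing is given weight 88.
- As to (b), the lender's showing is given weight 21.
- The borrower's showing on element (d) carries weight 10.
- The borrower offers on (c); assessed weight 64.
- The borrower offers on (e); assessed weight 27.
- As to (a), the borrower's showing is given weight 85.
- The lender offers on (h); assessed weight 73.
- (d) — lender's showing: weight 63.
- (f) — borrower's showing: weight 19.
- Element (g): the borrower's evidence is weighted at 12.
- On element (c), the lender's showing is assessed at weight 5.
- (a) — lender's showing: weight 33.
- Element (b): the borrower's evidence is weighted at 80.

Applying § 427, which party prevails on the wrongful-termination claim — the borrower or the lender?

borrower

At Stage 1 the borrower must meet a preponderance (weight is at least 50): on (a) the weight is 85 less the opposing 33 gives net 52, ≥ 50, so (a) meets the standard; on (b) the weight is 80 less the opposing 21 gives net 59, ≥ 50, so (b) meets the standard; on (c) the weight is 64 less the opposing 5 gives net 59, which does reach 50, so (c) meets the standard.
  Stage 1 is satisfied; the onus moves to the lender.
At Stage 2 the lender must meet a preponderance (weight is at least 50): on (d) the weight is 63 less the opposing 10 gives net 53, which does reach 50, so (d) meets the standard; on (e) the weight is 82 less the opposing 27 gives net 55, which does reach 50, so (e) meets the standard.
  Stage 2 carried; the burden shifts to the borrower.
At Stage 3 the borrower must meet any credible evidence (weight is at least 8): on (f) the weight is 19, ≥ 8, so (f) meets the standard.
  All elements met. The burden passes to the lender.
At Stage 4 the lender must meet clear and convincing evidence (weight exceeds 73): on (g) the weight is 88 less the opposing 12 gives net 76, which does exceed 73, so (g) meets the standard; on (h) the weight is 73, ≤ 73, so (h) does not meet the standard.
  Stage 4 not carried; the lender fails its burden.
The analysis ends at Stage 4; the borrower prevails.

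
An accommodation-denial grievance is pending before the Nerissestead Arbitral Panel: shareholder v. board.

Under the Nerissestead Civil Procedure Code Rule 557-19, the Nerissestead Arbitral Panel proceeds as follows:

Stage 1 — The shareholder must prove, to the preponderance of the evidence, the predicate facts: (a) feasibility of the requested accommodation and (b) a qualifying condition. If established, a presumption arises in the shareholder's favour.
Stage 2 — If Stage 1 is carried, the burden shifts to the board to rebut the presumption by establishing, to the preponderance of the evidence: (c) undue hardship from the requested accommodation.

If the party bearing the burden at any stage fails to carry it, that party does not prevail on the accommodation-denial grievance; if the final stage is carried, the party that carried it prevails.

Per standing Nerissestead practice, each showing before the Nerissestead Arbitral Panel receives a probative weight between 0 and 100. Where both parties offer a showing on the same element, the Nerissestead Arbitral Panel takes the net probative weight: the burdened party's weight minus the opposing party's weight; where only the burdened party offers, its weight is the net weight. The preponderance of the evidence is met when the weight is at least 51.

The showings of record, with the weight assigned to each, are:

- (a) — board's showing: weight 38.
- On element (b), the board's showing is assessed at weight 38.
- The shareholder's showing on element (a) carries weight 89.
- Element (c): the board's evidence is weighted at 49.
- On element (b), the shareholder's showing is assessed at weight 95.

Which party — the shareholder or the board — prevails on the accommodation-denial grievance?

shareholder

Stage 1 (shareholder, the preponderance of the evidence, weight is at least 51): (a) net 89−38=51 ≥ 51 — meets; (b) net 95−38=57 ≥ 51 — meets.
  Stage 1 carried; the burden shifts to the board.
Stage 2 (board, the preponderance of the evidence, weight is at least 51): (c) 49 < 51 — fails.
  The board does not carry Stage 2.
The analysis ends at Stage 2; the shareholder prevails.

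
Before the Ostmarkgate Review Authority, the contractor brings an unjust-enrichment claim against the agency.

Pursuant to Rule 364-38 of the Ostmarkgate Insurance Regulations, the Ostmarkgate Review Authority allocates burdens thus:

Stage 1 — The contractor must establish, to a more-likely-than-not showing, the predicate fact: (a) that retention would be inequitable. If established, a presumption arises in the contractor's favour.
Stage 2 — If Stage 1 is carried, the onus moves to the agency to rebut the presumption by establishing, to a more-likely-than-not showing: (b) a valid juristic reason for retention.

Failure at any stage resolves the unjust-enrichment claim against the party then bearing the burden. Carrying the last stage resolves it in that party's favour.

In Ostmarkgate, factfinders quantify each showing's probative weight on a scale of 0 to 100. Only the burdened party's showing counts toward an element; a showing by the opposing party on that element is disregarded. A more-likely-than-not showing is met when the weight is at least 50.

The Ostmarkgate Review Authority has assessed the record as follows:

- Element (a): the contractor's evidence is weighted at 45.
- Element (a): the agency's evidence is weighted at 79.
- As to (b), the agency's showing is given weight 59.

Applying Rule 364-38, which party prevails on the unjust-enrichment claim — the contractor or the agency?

agency

Stage 1 — burden on contractor; standard: a more-likely-than-not showing (weight is at least 50).
    (a): 45 (agency's 79 disregarded) < 50 [not met]
  Not every element is met, so the contractor fails to carry Stage 1.
The analysis ends at Stage 1; the agency prevails.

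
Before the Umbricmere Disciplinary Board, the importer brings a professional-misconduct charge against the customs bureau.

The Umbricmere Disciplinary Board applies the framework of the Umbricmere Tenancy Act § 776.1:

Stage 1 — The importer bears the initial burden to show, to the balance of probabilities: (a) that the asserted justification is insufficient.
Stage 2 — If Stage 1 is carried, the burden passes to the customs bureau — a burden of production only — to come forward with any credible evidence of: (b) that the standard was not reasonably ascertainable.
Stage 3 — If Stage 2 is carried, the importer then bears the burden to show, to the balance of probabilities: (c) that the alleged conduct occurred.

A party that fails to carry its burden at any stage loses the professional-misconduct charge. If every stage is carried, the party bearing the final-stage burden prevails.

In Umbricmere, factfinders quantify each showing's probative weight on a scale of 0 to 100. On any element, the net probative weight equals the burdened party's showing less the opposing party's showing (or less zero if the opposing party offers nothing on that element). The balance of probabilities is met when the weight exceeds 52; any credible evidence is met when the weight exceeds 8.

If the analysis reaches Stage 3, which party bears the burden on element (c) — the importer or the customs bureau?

Stage 3's rule assigns the burden to the importer (to the balance of probabilities).

importer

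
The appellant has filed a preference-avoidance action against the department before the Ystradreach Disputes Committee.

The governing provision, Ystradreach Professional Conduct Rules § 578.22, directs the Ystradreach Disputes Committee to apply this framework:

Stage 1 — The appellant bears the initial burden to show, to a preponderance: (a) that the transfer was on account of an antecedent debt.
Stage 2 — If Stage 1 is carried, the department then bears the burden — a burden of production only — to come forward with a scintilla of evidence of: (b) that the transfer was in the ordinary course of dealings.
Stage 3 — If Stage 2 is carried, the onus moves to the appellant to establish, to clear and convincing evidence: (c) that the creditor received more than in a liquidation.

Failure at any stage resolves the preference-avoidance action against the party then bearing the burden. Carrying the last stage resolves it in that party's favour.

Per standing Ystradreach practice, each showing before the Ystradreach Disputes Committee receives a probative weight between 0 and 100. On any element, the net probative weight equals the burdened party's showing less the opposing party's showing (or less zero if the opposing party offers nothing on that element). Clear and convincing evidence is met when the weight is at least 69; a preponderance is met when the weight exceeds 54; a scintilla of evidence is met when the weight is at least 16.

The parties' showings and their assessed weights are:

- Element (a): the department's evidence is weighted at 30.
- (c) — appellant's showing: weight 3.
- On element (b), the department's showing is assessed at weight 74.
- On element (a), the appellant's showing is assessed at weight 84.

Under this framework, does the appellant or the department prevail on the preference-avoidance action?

Stage 1 — burden on appellant; standard: a preponderance (weight exceeds 54).
    (a): 84 − 30 = 54 ≤ 54 [not met]
  Not every element is met, so the appellant fails to carry Stage 1.
The department prevails.

department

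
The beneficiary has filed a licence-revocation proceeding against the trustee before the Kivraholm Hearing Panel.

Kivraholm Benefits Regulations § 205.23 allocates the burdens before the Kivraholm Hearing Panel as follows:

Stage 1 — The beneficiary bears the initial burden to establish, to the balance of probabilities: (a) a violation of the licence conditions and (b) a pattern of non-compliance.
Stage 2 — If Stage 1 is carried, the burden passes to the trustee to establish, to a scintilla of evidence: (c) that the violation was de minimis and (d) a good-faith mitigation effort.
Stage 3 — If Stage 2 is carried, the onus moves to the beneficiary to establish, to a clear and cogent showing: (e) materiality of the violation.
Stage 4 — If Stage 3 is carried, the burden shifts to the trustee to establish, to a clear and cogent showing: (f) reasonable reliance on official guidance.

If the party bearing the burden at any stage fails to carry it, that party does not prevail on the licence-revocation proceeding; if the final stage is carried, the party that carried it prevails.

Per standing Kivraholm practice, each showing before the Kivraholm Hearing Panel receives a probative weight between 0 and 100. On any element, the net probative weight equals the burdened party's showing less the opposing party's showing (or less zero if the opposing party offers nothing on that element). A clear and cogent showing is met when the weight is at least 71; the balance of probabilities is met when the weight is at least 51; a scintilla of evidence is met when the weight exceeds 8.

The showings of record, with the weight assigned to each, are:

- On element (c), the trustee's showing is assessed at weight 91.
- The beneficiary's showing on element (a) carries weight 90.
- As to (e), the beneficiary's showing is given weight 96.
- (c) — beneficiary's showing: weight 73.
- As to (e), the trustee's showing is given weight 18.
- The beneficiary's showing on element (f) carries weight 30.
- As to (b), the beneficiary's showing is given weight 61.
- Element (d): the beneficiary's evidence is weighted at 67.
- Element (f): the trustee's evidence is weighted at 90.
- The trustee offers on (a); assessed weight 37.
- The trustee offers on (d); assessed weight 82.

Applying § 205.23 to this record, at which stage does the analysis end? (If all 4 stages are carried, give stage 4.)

stage 4

Stage 1 (beneficiary, the balance of probabilities, weight is at least 51): (a) net 90−37=53 ≥ 51 — meets; (b) 61 ≥ 51 — meets.
  Stage 1 carried; the burden shifts to the trustee.
Stage 2 (trustee, a scintilla of evidence, weight exceeds 8): (c) net 91−73=18 > 8 — meets; (d) net 82−67=15 > 8 — meets.
  All elements met. The burden passes to the beneficiary.
Stage 3 (beneficiary, a clear and cogent showing, weight is at least 71): (e) net 96−18=78 ≥ 71 — meets.
  Stage 3 carried; the burden shifts to the trustee.
Stage 4 (trustee, a clear and cogent showing, weight is at least 71): (f) net 90−30=60 < 71 — fails.
  Not every element is met, so the trustee fails to carry Stage 4.
The analysis ends at Stage 4; the beneficiary prevails.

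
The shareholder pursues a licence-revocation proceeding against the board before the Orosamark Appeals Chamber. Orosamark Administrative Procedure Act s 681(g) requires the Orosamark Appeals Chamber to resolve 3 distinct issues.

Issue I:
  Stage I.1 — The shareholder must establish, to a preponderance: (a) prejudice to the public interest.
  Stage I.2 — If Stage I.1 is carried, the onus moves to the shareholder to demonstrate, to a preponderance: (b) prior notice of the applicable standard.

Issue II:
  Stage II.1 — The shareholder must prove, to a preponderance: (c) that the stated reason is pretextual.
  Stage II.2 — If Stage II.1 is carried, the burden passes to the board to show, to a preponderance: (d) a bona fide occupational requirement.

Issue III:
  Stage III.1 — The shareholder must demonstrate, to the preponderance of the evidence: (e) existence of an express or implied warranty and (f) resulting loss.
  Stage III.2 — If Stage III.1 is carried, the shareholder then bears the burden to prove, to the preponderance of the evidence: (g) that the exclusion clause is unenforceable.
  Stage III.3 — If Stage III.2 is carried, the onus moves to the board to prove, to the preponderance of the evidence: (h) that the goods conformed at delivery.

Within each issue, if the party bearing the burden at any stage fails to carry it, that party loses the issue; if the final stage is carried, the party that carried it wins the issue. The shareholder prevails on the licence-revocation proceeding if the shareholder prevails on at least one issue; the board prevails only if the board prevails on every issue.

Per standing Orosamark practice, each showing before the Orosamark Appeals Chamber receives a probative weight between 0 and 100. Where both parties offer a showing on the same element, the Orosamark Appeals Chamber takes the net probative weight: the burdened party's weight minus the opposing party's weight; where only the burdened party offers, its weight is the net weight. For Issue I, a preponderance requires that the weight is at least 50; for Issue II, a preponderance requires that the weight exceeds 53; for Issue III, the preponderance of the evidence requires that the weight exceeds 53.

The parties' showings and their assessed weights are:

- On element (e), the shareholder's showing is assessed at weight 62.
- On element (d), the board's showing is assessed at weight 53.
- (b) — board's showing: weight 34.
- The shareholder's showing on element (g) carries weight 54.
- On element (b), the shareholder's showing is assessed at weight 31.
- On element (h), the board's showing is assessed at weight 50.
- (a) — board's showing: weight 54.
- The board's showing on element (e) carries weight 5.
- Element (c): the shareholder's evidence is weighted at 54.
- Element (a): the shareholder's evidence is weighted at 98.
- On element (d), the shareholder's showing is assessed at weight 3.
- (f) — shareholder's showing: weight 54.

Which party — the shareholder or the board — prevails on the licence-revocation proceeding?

— Issue I —
Stage I.1 — burden on shareholder; standard: a preponderance (weight is at least 50).
    (a): 98 − 54 = 44 < 50 [not met]
  Stage I.1 not carried; the shareholder fails its burden.
So the board prevails on this issue.
— Issue II —
At Stage II.1 the shareholder must meet a preponderance (weight exceeds 53): on (c) the weight is 54, which does exceed 53, so (c) meets the standard.
  All elements met. The burden passes to the board.
At Stage II.2 the board must meet a preponderance (weight exceeds 53): on (d) the weight is 53 less the opposing 3 gives net 50, which does not exceed 53, so (d) does not meet the standard.
  The board does not carry Stage II.2.
So the shareholder prevails on this issue.
— Issue III —
Stage III.1 (shareholder, the preponderance of the evidence, weight exceeds 53): (e) net 62−5=57 > 53 — meets; (f) 54 > 53 — meets.
  Stage III.1 is satisfied; the shareholder continues to bear the burden.
Stage III.2 (shareholder, the preponderance of the evidence, weight exceeds 53): (g) 54 > 53 — meets.
  The shareholder carries Stage III.2; the board now bears the burden.
Stage III.3 (board, the preponderance of the evidence, weight exceeds 53): (h) 50 ≤ 53 — fails.
  Stage III.3 not carried; the board fails its burden.
So the shareholder prevails on this issue.
Per-issue: Issue I → board; Issue II → shareholder; Issue III → shareholder. The shareholder must prevail on at least one issue; overall, the shareholder prevails.

shareholder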